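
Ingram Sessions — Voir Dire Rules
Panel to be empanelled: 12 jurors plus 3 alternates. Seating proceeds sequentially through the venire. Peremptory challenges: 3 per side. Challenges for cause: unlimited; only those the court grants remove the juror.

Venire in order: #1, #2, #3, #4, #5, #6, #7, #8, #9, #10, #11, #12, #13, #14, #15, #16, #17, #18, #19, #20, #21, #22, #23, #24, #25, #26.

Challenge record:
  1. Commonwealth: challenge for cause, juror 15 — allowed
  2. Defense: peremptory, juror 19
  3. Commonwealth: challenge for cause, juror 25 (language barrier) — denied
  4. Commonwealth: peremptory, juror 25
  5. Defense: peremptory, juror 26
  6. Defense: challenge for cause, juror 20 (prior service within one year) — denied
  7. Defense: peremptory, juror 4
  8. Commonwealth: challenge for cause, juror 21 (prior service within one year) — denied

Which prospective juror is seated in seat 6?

7

Removed: #4, #15, #19, #25, #26. (#20, #21 stay — for-cause denied.)
Seating in order: seats 1–12 → #1, #2, #3, #5, #6, #7, #8, #9, #10, #11, #12, #13; alternates → #14, #16, #17.
So seat 6 is #7.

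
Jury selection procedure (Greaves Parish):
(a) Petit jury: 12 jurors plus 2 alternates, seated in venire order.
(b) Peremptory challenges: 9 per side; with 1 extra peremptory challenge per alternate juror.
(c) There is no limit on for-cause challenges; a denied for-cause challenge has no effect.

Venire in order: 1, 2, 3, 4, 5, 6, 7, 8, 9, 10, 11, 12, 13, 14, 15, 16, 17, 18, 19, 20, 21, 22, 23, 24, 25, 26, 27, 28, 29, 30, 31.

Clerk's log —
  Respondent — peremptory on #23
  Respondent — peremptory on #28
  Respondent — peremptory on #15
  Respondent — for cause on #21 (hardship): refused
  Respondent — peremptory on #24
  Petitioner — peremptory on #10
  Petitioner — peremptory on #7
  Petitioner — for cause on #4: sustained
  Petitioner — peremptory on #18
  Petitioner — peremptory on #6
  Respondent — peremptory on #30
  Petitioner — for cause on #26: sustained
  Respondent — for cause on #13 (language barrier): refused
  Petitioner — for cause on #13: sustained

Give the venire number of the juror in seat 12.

19

Removed: #4, #6, #7, #10, #13, #15, #18, #23, #24, #26, #28, #30. (#21 stays — for-cause denied.)
Filling seats in venire order through position 12: #1, #2, #3, #5, #8, #9, #11, #12, #14, #16, #17, #19.
So seat 12 is #19.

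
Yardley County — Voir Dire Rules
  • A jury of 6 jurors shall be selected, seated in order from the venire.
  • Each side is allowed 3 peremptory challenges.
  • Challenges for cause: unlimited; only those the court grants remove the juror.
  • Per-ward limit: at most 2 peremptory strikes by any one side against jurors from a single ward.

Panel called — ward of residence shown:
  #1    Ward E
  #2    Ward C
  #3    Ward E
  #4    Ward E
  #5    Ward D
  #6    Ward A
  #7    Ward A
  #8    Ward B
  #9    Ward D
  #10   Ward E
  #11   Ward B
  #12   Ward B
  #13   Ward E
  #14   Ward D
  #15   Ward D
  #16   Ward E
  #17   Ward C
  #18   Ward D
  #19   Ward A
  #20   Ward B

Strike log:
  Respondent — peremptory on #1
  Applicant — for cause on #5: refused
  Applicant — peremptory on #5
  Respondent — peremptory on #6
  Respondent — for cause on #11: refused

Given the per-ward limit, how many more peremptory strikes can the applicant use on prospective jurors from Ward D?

Applicant peremptories so far: #5 — 1 of 3 used, 2 left overall.
Against Ward D: #5 — 1 used; per-ward cap 2 leaves 1.
Binding limit: min(2, 1) = 1.

1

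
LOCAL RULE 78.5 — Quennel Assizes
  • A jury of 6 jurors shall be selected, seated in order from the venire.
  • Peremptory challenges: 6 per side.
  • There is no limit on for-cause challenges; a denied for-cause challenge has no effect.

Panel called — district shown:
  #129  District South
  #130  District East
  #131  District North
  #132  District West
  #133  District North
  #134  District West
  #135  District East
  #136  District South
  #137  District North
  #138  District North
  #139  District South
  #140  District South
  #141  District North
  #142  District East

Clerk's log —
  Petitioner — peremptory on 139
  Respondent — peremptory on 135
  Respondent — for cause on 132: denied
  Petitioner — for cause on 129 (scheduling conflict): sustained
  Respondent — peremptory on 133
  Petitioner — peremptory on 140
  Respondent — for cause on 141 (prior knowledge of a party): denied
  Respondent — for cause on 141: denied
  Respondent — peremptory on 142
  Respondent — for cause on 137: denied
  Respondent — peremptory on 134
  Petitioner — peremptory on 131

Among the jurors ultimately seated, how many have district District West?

1

Removed: #129, #131, #133, #134, #135, #139, #140, #142.
Seated jurors 1–6: #130, #132, #136, #137, #138, #141.
Of those, in District West: #132 → 1.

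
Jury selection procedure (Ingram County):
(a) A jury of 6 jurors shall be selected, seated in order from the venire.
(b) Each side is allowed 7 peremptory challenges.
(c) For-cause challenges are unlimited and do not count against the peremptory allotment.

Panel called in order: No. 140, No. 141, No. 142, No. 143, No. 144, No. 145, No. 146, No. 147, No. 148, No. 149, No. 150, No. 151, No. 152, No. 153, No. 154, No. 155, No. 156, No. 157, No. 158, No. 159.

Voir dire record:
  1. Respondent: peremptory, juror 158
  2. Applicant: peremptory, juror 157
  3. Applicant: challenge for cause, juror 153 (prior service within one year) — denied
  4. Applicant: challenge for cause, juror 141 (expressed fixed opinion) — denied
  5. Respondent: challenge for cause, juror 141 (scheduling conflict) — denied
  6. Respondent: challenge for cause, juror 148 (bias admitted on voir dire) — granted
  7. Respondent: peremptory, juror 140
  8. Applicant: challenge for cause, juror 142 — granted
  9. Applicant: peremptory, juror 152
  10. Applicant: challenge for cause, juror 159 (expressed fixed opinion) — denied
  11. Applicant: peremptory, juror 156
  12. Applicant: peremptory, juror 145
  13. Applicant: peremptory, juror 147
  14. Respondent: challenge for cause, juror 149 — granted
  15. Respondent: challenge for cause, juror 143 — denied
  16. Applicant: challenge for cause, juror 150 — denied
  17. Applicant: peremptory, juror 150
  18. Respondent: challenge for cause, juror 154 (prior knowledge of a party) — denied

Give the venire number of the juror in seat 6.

153

Removed: #140, #142, #145, #147, #148, #149, #150, #152, #156, #157, #158. (#141, #143, #153, #154, #159 stay — for-cause denied.)
Seating in order: seats 1–6 → #141, #143, #144, #146, #151, #153.
So seat 6 is #153.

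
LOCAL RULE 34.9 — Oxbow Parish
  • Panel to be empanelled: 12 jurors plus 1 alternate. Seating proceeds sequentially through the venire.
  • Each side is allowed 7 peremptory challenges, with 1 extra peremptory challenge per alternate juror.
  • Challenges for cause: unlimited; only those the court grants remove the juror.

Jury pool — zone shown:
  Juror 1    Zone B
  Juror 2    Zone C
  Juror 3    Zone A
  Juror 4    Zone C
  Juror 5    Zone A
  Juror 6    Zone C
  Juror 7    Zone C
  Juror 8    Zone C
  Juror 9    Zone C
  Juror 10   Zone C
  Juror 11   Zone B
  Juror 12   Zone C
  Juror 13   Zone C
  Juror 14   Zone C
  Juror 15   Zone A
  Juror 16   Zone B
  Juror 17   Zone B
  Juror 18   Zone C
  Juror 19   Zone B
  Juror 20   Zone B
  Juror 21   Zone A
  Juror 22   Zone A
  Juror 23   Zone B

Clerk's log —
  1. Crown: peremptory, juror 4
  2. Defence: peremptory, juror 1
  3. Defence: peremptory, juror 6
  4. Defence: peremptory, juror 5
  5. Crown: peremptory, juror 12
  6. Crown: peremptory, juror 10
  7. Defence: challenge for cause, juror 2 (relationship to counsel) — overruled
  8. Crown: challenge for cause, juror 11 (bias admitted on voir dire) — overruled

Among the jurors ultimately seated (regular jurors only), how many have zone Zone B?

Removed: #1, #4, #5, #6, #10, #12.
Seated jurors 1–12: #2, #3, #7, #8, #9, #11, #13, #14, #15, #16, #17, #18 (alternates #19 not counted).
Of those, in Zone B: #11, #16, #17 → 3.

3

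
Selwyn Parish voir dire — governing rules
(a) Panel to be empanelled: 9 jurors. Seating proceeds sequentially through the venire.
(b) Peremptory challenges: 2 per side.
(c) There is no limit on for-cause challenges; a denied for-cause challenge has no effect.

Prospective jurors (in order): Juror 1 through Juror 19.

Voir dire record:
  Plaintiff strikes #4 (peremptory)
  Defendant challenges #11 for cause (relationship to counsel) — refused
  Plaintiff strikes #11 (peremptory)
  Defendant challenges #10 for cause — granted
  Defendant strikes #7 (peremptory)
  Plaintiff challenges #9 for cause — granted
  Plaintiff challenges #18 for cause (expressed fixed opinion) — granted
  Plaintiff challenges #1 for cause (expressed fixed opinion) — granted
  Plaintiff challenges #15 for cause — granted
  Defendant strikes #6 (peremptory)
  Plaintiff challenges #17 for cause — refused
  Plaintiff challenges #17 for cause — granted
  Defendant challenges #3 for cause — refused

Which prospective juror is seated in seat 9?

Removed: #1, #4, #6, #7, #9, #10, #11, #15, #17, #18. (#3 stays — for-cause denied.)
Seating in order: seats 1–9 → #2, #3, #5, #8, #12, #13, #14, #16, #19.
So seat 9 is #19.

19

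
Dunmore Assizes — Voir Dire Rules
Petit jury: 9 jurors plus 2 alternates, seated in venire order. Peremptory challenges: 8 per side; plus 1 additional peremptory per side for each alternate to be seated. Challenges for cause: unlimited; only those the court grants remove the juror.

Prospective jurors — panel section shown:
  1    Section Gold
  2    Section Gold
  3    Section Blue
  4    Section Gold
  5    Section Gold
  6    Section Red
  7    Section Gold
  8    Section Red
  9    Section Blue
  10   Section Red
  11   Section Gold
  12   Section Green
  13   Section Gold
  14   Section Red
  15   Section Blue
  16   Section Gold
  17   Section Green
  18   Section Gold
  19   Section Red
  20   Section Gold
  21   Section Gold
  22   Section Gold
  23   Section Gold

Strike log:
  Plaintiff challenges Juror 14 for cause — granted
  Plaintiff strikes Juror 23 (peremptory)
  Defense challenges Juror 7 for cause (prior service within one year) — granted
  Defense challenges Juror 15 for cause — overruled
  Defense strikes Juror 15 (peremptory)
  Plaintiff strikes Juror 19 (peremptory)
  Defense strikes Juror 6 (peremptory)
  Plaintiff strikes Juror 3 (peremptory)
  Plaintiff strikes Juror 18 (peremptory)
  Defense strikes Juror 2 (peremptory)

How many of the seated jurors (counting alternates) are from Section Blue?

Removed: #2, #3, #6, #7, #14, #15, #18, #19, #23.
Seated (11 incl. alternates): #1, #4, #5, #8, #9, #10, #11, #12, #13, #16, #17.
Of those, in Section Blue: #9 → 1.

1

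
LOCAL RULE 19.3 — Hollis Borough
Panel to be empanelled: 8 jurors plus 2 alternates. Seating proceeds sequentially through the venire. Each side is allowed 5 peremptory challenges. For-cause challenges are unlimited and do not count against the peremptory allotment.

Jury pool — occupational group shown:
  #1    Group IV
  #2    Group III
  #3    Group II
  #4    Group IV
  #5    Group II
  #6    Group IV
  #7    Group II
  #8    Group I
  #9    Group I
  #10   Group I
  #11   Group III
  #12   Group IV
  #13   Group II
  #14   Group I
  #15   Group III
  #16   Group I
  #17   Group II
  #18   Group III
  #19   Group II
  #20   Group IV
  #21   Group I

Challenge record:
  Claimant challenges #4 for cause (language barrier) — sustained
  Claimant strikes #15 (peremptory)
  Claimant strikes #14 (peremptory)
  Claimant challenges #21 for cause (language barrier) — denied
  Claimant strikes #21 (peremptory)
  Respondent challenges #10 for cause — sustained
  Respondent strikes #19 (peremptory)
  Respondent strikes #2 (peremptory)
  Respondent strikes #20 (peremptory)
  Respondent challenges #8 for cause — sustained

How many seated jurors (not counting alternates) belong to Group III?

1

Removed: #2, #4, #8, #10, #14, #15, #19, #20, #21.
Seated jurors 1–8: #1, #3, #5, #6, #7, #9, #11, #12 (alternates #13, #16 not counted).
Of those, in Group III: #11 → 1.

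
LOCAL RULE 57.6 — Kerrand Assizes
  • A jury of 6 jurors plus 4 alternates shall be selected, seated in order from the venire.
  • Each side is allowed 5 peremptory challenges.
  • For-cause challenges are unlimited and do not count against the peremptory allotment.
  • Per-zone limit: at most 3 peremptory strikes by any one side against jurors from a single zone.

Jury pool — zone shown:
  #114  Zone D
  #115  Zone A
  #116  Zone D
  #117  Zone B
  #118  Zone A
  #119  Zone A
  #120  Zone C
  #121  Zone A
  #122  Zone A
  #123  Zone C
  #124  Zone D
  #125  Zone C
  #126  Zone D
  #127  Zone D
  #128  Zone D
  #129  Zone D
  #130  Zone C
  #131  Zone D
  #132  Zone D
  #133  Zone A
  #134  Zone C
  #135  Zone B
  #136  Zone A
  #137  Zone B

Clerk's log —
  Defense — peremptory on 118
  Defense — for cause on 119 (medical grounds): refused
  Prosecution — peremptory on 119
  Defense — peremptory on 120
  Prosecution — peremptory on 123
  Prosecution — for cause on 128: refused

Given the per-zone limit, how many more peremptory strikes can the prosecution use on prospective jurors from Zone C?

2

Prosecution peremptories so far: #119, #123 — 2 of 5 used, 3 left overall.
Against Zone C: #123 — 1 used; per-zone cap 3 leaves 2.
Binding limit: min(3, 2) = 2.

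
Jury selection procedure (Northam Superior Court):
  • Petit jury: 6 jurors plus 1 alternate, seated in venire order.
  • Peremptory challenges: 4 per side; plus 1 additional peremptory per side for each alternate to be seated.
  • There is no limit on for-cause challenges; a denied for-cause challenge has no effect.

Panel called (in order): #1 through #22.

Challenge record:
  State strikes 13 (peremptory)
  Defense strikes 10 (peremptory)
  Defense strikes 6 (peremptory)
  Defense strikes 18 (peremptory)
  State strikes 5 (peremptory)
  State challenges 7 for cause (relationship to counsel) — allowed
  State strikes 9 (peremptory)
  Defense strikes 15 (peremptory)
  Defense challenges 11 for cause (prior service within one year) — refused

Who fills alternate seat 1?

Removed: #5, #6, #7, #9, #10, #13, #15, #18. (#11 stays — for-cause denied.)
Filling seats in venire order through position 7: #1, #2, #3, #4, #8, #11, #12.
So alternate 1 is #12.

12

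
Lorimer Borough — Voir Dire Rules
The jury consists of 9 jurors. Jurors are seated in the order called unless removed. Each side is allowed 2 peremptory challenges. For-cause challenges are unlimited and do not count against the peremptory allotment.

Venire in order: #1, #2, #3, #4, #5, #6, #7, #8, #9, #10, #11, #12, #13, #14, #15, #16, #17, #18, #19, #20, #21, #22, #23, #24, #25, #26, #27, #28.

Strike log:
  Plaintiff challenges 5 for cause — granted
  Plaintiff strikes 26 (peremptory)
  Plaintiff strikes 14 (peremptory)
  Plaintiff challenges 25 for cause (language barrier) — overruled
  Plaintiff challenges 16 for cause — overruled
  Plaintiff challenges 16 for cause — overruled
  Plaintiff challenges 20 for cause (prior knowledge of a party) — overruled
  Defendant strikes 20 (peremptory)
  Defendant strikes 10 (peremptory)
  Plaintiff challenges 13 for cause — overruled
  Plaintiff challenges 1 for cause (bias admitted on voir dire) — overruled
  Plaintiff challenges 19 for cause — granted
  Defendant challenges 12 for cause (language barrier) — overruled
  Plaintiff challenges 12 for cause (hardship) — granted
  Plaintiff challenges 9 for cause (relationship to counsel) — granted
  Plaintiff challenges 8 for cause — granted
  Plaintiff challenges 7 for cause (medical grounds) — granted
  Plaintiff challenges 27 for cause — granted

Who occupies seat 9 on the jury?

16

Removed: #5, #7, #8, #9, #10, #12, #14, #19, #20, #26, #27. (#1, #13, #16, #25 stay — for-cause denied.)
Seating in order: seats 1–9 → #1, #2, #3, #4, #6, #11, #13, #15, #16.
So seat 9 is #16.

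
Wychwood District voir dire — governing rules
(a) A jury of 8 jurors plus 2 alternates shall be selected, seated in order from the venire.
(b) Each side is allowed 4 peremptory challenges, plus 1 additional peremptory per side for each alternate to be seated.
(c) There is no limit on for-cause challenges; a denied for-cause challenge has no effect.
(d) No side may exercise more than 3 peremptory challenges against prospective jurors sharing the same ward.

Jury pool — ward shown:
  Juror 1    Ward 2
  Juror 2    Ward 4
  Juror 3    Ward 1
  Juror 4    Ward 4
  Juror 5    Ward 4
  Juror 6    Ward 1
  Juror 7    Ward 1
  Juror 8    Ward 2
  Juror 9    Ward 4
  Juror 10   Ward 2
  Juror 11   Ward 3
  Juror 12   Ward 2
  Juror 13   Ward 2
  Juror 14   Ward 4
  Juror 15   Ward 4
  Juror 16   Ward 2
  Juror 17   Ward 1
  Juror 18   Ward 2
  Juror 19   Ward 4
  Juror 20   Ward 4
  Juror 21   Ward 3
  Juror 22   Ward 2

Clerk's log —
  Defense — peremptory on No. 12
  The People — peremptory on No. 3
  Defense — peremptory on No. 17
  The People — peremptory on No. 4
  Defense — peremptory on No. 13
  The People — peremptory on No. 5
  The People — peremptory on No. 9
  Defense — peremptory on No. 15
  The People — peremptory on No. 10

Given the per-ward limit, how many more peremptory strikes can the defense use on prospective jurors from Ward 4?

2

Defense peremptories so far: #12, #17, #13, #15 — 4 of 6 used, 2 left overall.
Against Ward 4: #15 — 1 used; per-ward cap 3 leaves 2.
Binding limit: min(2, 2) = 2.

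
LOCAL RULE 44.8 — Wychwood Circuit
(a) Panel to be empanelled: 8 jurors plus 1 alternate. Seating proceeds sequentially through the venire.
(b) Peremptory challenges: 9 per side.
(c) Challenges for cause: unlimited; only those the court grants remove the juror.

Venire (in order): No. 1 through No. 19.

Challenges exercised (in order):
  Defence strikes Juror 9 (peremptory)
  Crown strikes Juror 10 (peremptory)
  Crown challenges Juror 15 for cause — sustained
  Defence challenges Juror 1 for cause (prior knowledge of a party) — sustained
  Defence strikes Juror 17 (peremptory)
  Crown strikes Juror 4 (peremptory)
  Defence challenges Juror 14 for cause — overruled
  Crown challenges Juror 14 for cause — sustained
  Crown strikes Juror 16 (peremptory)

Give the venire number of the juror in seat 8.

12

Removed: #1, #4, #9, #10, #14, #15, #16, #17.
Seating in order: seats 1–8 → #2, #3, #5, #6, #7, #8, #11, #12; alternates → #13.
So seat 8 is #12.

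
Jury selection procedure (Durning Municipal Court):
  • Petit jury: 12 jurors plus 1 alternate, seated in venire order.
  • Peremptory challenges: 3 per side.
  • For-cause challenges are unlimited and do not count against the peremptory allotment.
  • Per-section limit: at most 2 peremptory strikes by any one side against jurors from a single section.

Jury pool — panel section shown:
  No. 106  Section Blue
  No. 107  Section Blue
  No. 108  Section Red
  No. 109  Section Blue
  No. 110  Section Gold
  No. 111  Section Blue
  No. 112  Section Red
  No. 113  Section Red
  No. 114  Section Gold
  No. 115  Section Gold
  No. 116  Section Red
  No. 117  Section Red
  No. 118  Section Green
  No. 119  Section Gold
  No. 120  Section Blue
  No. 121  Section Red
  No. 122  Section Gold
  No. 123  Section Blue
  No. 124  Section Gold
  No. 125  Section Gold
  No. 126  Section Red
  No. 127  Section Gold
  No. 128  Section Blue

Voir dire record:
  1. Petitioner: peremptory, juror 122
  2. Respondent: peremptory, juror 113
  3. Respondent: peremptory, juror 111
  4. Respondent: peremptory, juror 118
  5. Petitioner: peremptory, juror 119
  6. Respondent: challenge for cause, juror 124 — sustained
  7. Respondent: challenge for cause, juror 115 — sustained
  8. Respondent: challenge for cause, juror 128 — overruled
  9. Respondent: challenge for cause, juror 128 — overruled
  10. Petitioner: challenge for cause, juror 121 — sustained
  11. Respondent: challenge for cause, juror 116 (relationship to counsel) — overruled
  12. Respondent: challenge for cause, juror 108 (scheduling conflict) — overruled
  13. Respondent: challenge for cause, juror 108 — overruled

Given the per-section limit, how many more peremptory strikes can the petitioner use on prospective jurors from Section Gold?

0

Petitioner peremptories so far: #122, #119 — 2 of 3 used, 1 left overall.
Against Section Gold: #122, #119 — 2 used; per-section cap 2 leaves 0.
Binding limit: min(1, 0) = 0.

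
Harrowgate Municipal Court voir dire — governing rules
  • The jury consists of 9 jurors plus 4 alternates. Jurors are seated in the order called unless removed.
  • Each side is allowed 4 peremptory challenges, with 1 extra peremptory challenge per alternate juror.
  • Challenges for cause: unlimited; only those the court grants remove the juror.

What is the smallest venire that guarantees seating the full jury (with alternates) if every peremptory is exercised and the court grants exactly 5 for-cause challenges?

Seats to fill: 9 + 4 alternates = 13.
Peremptories: 4 + 1×4 = 8 per side × 2 sides = 16.
For-cause removals: 5.
Minimum venire: 13 + 16 + 5 = 34.

34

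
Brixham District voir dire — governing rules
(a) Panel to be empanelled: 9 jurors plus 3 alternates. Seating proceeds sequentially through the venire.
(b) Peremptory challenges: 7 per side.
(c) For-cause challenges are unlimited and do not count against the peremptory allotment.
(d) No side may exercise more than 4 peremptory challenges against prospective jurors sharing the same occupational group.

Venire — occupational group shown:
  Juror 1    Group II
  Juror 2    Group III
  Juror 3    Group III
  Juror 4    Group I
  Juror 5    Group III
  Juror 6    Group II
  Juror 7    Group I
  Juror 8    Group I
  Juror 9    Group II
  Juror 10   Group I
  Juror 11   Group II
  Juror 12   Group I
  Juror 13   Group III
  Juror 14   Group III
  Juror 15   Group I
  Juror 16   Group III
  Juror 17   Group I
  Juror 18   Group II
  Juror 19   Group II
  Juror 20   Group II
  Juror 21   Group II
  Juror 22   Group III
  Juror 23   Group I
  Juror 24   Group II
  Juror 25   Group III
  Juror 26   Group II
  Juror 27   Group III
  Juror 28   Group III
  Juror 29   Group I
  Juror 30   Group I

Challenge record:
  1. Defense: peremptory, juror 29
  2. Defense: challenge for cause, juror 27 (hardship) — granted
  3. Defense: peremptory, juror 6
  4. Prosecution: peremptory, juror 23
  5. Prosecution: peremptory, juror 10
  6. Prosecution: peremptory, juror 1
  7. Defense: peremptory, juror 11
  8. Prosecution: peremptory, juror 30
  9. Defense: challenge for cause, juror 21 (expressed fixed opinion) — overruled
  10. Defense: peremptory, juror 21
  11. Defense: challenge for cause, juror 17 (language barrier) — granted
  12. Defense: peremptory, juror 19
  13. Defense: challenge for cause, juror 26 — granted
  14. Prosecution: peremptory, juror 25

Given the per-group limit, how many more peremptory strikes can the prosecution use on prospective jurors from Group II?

Prosecution peremptories so far: #23, #10, #1, #30, #25 — 5 of 7 used, 2 left overall.
Against Group II: #1 — 1 used; per-group cap 4 leaves 3.
Binding limit: min(2, 3) = 2.

2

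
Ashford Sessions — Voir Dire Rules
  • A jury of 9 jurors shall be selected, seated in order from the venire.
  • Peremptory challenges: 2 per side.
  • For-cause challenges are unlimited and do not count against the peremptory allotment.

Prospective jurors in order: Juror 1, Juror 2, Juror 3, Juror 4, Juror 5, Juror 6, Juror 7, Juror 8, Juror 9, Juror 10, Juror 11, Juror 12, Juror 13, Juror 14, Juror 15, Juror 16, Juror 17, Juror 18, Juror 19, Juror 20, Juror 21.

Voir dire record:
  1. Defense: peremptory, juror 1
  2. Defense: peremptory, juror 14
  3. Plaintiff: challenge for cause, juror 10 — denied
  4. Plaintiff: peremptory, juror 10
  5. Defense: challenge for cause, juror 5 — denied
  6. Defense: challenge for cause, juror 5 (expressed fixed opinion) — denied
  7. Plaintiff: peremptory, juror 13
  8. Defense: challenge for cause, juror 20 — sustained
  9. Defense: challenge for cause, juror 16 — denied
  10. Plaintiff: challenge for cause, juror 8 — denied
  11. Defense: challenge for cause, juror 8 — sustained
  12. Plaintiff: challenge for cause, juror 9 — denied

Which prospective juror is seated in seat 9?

12

Removed: #1, #8, #10, #13, #14, #20. (#5, #9, #16 stay — for-cause denied.)
Seating in order: seats 1–9 → #2, #3, #4, #5, #6, #7, #9, #11, #12.
So seat 9 is #12.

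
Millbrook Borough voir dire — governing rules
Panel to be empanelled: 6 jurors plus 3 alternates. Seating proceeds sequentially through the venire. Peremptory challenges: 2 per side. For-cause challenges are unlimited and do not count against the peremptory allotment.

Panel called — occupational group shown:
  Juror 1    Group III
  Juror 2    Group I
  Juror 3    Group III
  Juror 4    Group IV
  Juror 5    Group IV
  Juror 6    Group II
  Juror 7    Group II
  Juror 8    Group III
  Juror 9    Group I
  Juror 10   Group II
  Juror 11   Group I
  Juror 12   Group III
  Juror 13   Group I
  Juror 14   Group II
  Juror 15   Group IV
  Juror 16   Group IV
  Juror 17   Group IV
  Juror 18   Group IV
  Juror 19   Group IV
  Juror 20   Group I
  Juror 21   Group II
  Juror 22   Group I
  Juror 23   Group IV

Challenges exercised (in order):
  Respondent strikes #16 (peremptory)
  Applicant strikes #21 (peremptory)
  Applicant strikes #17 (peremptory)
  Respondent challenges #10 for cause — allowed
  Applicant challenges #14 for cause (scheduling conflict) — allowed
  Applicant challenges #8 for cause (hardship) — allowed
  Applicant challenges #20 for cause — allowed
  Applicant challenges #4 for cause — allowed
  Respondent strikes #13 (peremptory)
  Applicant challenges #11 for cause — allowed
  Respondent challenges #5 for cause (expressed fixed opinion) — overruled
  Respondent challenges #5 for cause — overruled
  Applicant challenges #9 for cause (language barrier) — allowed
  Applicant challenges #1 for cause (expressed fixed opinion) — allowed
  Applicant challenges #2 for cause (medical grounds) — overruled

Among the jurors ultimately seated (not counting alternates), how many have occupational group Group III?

Removed: #1, #4, #8, #9, #10, #11, #13, #14, #16, #17, #20, #21.
Seated jurors 1–6: #2, #3, #5, #6, #7, #12 (alternates #15, #18, #19 not counted).
Of those, in Group III: #3, #12 → 2.

2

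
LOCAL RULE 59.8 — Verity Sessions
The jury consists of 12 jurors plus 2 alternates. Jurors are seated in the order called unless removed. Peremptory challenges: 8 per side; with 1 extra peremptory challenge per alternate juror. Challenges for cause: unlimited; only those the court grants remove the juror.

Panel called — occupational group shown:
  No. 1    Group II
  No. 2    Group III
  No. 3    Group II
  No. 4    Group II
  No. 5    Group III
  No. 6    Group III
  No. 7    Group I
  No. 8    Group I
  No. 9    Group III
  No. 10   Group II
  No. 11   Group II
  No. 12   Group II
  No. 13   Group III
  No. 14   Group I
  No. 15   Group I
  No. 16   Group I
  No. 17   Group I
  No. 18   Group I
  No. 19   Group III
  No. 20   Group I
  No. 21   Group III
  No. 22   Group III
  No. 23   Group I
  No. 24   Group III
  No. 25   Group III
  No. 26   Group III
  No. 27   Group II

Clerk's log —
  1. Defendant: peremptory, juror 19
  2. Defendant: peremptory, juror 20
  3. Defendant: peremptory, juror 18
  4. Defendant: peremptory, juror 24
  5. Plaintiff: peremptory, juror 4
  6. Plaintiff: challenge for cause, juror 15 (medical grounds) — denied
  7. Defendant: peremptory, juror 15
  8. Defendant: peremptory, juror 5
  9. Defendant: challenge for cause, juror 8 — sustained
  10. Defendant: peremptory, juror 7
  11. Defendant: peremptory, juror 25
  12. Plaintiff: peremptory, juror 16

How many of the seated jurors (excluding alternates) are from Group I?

Removed: #4, #5, #7, #8, #15, #16, #18, #19, #20, #24, #25.
Seated jurors 1–12: #1, #2, #3, #6, #9, #10, #11, #12, #13, #14, #17, #21 (alternates #22, #23 not counted).
Of those, in Group I: #14, #17 → 2.

2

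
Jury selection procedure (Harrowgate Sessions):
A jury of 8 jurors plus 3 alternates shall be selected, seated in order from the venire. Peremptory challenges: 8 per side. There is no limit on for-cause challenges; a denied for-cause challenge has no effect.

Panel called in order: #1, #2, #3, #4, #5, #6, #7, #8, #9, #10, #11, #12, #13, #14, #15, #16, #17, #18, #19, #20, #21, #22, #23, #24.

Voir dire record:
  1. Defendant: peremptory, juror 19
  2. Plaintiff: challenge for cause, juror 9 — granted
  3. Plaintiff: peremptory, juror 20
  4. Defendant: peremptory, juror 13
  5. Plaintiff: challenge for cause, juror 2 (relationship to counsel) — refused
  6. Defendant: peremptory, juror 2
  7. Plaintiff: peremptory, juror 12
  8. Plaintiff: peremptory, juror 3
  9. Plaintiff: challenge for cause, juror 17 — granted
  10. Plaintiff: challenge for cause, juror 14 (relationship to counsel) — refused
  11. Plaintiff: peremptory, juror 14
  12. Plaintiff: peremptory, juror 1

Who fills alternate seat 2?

18

Removed: #1, #2, #3, #9, #12, #13, #14, #17, #19, #20.
Seating in order: seats 1–8 → #4, #5, #6, #7, #8, #10, #11, #15; alternates → #16, #18, #21.
So alternate 2 is #18.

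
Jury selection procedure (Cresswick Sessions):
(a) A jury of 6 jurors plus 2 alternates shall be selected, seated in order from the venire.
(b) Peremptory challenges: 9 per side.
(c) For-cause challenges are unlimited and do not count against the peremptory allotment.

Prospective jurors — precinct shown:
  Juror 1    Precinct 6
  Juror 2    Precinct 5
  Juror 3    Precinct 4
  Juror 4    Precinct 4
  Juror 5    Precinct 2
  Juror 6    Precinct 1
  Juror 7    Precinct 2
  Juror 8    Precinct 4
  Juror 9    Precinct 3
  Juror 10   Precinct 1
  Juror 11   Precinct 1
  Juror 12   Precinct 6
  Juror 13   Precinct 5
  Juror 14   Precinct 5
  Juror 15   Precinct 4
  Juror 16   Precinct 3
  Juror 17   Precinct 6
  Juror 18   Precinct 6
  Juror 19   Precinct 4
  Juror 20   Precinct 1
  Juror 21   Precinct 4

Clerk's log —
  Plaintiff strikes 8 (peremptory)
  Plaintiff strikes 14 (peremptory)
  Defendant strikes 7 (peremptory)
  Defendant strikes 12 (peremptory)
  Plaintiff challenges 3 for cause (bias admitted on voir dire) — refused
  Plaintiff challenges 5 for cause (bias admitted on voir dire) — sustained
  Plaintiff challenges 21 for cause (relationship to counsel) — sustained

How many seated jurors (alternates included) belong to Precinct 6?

Removed: #5, #7, #8, #12, #14, #21.
Seated (8 incl. alternates): #1, #2, #3, #4, #6, #9, #10, #11.
Of those, in Precinct 6: #1 → 1.

1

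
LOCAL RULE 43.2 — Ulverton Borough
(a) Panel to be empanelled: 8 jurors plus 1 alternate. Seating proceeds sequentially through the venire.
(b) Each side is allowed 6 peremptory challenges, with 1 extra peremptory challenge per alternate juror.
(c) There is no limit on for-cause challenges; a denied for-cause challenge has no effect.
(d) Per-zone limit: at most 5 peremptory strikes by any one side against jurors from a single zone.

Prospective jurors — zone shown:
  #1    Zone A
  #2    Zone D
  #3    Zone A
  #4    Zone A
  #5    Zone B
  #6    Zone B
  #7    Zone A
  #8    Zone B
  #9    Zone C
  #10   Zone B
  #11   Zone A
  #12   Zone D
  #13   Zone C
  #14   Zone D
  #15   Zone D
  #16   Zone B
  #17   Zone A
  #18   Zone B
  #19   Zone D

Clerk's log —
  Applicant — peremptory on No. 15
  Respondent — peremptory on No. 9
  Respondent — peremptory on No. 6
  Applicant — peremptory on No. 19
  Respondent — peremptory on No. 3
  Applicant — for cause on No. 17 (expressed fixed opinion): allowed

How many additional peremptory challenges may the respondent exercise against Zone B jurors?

Respondent peremptories so far: #9, #6, #3 — 3 of 7 used, 4 left overall.
Against Zone B: #6 — 1 used; per-zone cap 5 leaves 4.
Binding limit: min(4, 4) = 4.

4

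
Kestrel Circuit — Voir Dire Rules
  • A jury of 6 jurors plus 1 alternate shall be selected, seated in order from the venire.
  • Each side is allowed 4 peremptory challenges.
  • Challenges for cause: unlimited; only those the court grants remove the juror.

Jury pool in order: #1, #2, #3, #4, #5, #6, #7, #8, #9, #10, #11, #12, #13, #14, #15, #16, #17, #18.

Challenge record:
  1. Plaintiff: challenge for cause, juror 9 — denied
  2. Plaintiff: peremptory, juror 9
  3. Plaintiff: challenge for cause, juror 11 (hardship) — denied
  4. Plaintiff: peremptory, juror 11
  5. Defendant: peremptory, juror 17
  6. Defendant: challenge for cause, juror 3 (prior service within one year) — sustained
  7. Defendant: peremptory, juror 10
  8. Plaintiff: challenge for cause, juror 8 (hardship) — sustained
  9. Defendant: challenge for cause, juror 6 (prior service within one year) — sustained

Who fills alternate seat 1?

Removed: #3, #6, #8, #9, #10, #11, #17.
Seating in order: seats 1–6 → #1, #2, #4, #5, #7, #12; alternates → #13.
So alternate 1 is #13.

13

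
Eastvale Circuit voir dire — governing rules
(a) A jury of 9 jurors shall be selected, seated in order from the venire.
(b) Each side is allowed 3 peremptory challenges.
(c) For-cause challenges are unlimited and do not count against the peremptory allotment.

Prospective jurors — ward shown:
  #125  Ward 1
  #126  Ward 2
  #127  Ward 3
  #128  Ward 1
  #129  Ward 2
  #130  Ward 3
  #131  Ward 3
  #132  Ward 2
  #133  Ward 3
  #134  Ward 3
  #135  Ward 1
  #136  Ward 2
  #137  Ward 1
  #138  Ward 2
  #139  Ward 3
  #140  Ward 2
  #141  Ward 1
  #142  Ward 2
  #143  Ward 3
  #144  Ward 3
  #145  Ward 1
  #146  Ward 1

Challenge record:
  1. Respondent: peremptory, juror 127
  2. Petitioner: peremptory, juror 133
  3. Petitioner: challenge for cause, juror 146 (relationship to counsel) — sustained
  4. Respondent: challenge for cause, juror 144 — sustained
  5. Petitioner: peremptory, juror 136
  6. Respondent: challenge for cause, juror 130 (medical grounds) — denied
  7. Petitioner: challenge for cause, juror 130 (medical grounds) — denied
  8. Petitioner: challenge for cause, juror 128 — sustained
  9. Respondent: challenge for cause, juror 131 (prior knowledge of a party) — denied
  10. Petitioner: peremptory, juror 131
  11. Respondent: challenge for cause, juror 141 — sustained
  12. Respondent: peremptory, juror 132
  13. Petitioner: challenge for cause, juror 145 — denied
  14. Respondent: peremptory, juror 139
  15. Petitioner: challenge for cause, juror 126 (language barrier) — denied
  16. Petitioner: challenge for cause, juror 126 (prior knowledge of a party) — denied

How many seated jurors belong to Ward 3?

Removed: #127, #128, #131, #132, #133, #136, #139, #141, #144, #146.
Seated jurors 1–9: #125, #126, #129, #130, #134, #135, #137, #138, #140.
Of those, in Ward 3: #130, #134 → 2.

2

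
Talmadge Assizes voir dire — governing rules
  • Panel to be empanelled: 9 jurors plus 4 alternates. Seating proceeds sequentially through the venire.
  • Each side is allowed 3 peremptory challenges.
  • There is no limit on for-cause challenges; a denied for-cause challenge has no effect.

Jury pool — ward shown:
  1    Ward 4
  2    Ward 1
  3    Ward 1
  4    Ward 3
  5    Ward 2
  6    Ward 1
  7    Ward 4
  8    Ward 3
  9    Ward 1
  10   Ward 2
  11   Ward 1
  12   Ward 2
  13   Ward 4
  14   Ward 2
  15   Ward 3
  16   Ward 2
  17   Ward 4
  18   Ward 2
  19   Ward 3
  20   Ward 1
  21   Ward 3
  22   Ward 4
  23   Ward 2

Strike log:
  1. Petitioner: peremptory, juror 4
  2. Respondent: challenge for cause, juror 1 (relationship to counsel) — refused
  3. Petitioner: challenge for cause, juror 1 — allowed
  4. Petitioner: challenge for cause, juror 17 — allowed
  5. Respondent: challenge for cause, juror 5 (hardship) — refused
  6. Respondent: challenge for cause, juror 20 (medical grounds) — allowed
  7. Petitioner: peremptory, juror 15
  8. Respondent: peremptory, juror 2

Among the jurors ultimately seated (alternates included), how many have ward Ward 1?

4

Removed: #1, #2, #4, #15, #17, #20.
Seated (13 incl. alternates): #3, #5, #6, #7, #8, #9, #10, #11, #12, #13, #14, #16, #18.
Of those, in Ward 1: #3, #6, #9, #11 → 4.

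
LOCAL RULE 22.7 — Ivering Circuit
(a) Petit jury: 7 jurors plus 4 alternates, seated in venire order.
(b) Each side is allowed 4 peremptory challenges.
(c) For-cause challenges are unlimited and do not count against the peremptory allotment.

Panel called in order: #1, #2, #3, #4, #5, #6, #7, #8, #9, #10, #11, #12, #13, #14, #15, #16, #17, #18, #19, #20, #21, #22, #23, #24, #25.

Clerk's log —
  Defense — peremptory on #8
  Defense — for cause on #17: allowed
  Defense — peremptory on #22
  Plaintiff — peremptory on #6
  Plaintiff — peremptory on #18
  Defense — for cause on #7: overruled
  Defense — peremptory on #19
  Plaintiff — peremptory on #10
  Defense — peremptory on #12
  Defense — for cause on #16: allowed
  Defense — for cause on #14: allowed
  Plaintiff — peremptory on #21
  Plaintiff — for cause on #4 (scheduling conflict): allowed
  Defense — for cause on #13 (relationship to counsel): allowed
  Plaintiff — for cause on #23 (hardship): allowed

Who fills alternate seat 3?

Removed: #4, #6, #8, #10, #12, #13, #14, #16, #17, #18, #19, #21, #22, #23. (#7 stays — for-cause denied.)
Seating in order: seats 1–7 → #1, #2, #3, #5, #7, #9, #11; alternates → #15, #20, #24, #25.
So alternate 3 is #24.

24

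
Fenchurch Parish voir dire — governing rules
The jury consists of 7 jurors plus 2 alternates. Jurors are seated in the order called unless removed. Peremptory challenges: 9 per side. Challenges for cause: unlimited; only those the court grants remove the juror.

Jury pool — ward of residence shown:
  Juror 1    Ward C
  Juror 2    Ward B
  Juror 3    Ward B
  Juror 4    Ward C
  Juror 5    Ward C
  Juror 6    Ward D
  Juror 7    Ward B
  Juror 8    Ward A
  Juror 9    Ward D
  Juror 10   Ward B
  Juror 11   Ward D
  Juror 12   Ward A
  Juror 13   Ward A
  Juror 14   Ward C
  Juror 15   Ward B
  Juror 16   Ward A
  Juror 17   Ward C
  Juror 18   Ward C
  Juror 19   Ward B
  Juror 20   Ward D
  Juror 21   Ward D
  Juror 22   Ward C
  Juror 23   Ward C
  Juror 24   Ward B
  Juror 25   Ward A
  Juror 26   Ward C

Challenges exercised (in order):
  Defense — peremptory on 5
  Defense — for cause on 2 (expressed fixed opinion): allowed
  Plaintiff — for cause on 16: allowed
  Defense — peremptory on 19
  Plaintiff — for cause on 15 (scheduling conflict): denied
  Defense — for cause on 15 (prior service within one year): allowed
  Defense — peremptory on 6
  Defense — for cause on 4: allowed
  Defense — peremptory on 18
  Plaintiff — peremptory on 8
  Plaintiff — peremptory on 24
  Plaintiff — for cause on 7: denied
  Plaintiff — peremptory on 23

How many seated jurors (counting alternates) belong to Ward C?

2

Removed: #2, #4, #5, #6, #8, #15, #16, #18, #19, #23, #24.
Seated (9 incl. alternates): #1, #3, #7, #9, #10, #11, #12, #13, #14.
Of those, in Ward C: #1, #14 → 2.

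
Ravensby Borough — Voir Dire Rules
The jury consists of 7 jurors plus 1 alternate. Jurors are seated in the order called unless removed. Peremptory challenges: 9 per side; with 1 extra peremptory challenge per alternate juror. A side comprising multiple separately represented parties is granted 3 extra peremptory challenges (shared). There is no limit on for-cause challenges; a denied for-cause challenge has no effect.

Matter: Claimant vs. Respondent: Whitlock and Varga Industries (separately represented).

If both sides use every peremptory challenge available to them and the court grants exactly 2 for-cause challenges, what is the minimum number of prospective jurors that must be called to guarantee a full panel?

33

Seats to fill: 7 + 1 alternates = 8.
Peremptories — Claimant: 9 + 1×1 = 10; Respondent: 9 + 1×1 + 3 = 13; total 23.
For-cause removals: 2.
Minimum venire: 8 + 23 + 2 = 33.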